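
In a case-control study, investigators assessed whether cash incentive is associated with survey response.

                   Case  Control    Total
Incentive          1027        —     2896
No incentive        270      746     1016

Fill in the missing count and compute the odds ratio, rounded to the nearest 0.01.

1.52

The missing cell is in the exposed row: 2896 − 1027 = 1869.
So a = 1027, b = 1869, c = 270, d = 746.
OR = (a·d)/(b·c) = (1027 × 746) / (1869 × 270) = 766142 / 504630 = 1.51823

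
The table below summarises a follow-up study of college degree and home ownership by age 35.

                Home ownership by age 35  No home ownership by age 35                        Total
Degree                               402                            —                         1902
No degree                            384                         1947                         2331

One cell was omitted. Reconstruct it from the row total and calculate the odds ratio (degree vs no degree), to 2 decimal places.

1.36

The missing cell is in the exposed row: 1902 − 402 = 1500.
So a = 402, b = 1500, c = 384, d = 1947.
OR = (a·d)/(b·c) = (402 × 1947) / (1500 × 384) = 782694 / 576000 = 1.35884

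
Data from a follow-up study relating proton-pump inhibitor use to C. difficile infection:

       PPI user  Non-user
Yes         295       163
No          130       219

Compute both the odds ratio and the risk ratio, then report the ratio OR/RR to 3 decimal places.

Reading the table with exposure as columns: a = 295 (PPI user, case), b = 130 (PPI user, non-case), c = 163 (Non-user, case), d = 219.
OR = (295·219)/(130·163) = 64605/21190 = 3.04884
Risk in exposed = 295/425 = 0.69412; risk in unexposed = 163/382 = 0.42670; RR = 1.62671
OR/RR = 3.04884 / 1.62671 = 1.87424
The outcome is not rare, so the OR lies further from 1 than the RR.

1.874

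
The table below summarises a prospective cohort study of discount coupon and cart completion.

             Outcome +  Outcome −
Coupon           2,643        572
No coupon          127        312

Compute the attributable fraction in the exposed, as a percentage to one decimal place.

Cells: a = 2643, b = 572, c = 127, d = 312.
Risk in exposed = 2643/3215 = 0.82208; risk in unexposed = 127/439 = 0.28929.
RR = 0.82208/0.28929 = 2.84169
AR% = (RR − 1)/RR × 100 = (2.84169 − 1)/2.84169 × 100 = 64.8097%

64.8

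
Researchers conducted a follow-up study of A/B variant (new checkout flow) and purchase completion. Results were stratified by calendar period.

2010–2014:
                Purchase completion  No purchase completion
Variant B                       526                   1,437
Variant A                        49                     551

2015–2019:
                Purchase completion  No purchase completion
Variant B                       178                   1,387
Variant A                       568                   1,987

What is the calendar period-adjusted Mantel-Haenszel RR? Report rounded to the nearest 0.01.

RR_MH = Σ(aᵢ·n₀ᵢ/nᵢ) / Σ(cᵢ·n₁ᵢ/nᵢ), with n₁ᵢ = aᵢ+bᵢ (exposed), n₀ᵢ = cᵢ+dᵢ (unexposed), nᵢ = n₁ᵢ+n₀ᵢ.
Stratum 1 (2010–2014): n₁ = 1963, n₀ = 600, n = 2563; a·n₀/n = 526·600/2563 = 123.1369; c·n₁/n = 49·1963/2563 = 37.5291
Stratum 2 (2015–2019): n₁ = 1565, n₀ = 2555, n = 4120; a·n₀/n = 178·2555/4120 = 110.3859; c·n₁/n = 568·1565/4120 = 215.7573
RR_MH = (123.1369 + 110.3859) / (37.5291 + 215.7573) = 233.5229 / 253.2863 = 0.92197

0.92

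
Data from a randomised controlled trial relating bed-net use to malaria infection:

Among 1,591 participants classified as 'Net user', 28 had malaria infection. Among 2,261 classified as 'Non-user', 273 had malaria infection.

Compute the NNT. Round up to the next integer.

Risk in treated group = 28/1591 = 0.01760; risk in control = 273/2261 = 0.12074.
Absolute risk reduction = 0.12074 − 0.01760 = 0.10314
NNT = 1 / ARR = 1 / 0.10314 = 9.695 → round up → 10

10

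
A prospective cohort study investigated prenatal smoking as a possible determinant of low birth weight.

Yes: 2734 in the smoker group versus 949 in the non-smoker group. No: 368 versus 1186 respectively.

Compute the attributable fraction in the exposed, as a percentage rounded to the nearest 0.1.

49.6

From the description: a = 2734, b = 368, c = 949, d = 1186.
Risk in exposed = 2734/3102 = 0.88137; risk in unexposed = 949/2135 = 0.44450.
RR = 0.88137/0.44450 = 1.98284
AR% = (RR − 1)/RR × 100 = (1.98284 − 1)/1.98284 × 100 = 49.5674%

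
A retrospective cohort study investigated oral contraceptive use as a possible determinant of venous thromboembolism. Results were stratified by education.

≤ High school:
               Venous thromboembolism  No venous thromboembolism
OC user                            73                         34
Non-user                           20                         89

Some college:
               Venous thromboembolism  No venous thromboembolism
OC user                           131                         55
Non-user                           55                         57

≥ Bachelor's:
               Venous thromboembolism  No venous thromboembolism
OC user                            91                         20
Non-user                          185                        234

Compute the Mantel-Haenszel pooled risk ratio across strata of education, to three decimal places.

1.904

RR_MH = Σ(aᵢ·n₀ᵢ/nᵢ) / Σ(cᵢ·n₁ᵢ/nᵢ), with n₁ᵢ = aᵢ+bᵢ (exposed), n₀ᵢ = cᵢ+dᵢ (unexposed), nᵢ = n₁ᵢ+n₀ᵢ.
Stratum 1 (≤ High school): n₁ = 107, n₀ = 109, n = 216; a·n₀/n = 73·109/216 = 36.8380; c·n₁/n = 20·107/216 = 9.9074
Stratum 2 (Some college): n₁ = 186, n₀ = 112, n = 298; a·n₀/n = 131·112/298 = 49.2349; c·n₁/n = 55·186/298 = 34.3289
Stratum 3 (≥ Bachelor's): n₁ = 111, n₀ = 419, n = 530; a·n₀/n = 91·419/530 = 71.9415; c·n₁/n = 185·111/530 = 38.7453
RR_MH = (36.8380 + 49.2349 + 71.9415) / (9.9074 + 34.3289 + 38.7453) = 158.0144 / 82.9815 = 1.90421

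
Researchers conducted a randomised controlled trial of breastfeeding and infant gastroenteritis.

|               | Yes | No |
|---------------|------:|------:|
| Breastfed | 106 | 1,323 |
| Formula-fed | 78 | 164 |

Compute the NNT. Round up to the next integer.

Risk in treated group = 106/1429 = 0.07418; risk in control = 78/242 = 0.32231.
Absolute risk reduction = 0.32231 − 0.07418 = 0.24814
NNT = 1 / ARR = 1 / 0.24814 = 4.030 → round up → 5

5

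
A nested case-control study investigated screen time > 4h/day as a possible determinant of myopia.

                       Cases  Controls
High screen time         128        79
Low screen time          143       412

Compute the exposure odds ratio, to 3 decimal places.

4.668

Cells: a = 128, b = 79, c = 143, d = 412.
OR = (a·d)/(b·c) = (128 × 412) / (79 × 143) = 52736 / 11297 = 4.66814
The odds of myopia are about 4.67 times as high in the high screen time group.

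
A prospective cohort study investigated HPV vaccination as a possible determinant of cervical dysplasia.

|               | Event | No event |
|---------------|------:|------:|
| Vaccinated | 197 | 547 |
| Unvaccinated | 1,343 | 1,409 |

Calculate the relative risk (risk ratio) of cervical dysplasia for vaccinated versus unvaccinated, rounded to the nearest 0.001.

0.543

Cells: a = 197, b = 547, c = 1343, d = 1409.
Risk in exposed = 197/744 = 0.26478; risk in unexposed = 1343/2752 = 0.48801.
RR = 0.26478 / 0.48801 = 0.54258
The risk is 46% lower among the exposed than among the unexposed.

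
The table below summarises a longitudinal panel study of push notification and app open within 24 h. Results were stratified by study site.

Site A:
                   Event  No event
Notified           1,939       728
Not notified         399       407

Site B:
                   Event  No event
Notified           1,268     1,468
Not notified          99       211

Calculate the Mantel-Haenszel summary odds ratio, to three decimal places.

2.399

OR_MH = Σ(aᵢdᵢ/nᵢ) / Σ(bᵢcᵢ/nᵢ), where nᵢ is the stratum total.
Stratum 1 (Site A): n = 3473; a·d/n = 1939·407/3473 = 227.2309; b·c/n = 728·399/3473 = 83.6372
Stratum 2 (Site B): n = 3046; a·d/n = 1268·211/3046 = 87.8359; b·c/n = 1468·99/3046 = 47.7124
OR_MH = (227.2309 + 87.8359) / (83.6372 + 47.7124) = 315.0668 / 131.3496 = 2.39869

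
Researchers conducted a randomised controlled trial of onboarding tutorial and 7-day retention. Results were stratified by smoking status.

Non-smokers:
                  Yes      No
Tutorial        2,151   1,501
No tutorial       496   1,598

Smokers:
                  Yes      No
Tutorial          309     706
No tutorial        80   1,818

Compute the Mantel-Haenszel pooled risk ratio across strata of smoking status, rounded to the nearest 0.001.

RR_MH = Σ(aᵢ·n₀ᵢ/nᵢ) / Σ(cᵢ·n₁ᵢ/nᵢ), with n₁ᵢ = aᵢ+bᵢ (exposed), n₀ᵢ = cᵢ+dᵢ (unexposed), nᵢ = n₁ᵢ+n₀ᵢ.
Stratum 1 (Non-smokers): n₁ = 3652, n₀ = 2094, n = 5746; a·n₀/n = 2151·2094/5746 = 783.8834; c·n₁/n = 496·3652/5746 = 315.2440
Stratum 2 (Smokers): n₁ = 1015, n₀ = 1898, n = 2913; a·n₀/n = 309·1898/2913 = 201.3326; c·n₁/n = 80·1015/2913 = 27.8750
RR_MH = (783.8834 + 201.3326) / (315.2440 + 27.8750) = 985.2160 / 343.1190 = 2.87135

2.871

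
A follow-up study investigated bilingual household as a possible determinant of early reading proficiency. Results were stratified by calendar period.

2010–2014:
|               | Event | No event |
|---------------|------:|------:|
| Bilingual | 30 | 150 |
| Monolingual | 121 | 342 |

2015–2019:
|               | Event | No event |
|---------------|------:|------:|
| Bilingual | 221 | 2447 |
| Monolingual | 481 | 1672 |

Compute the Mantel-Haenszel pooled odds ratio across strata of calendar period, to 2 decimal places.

0.34

OR_MH = Σ(aᵢdᵢ/nᵢ) / Σ(bᵢcᵢ/nᵢ), where nᵢ is the stratum total.
Stratum 1 (2010–2014): n = 643; a·d/n = 30·342/643 = 15.9565; b·c/n = 150·121/643 = 28.2271
Stratum 2 (2015–2019): n = 4821; a·d/n = 221·1672/4821 = 76.6463; b·c/n = 2447·481/4821 = 244.1417
OR_MH = (15.9565 + 76.6463) / (28.2271 + 244.1417) = 92.6028 / 272.3687 = 0.33999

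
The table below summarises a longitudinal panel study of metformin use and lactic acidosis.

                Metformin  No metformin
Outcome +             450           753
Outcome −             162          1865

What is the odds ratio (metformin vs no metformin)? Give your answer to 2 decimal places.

6.88

Reading the table with exposure as columns: a = 450 (Metformin, case), b = 162 (Metformin, non-case), c = 753 (No metformin, case), d = 1865.
OR = (a·d)/(b·c) = (450 × 1865) / (162 × 753) = 839250 / 121986 = 6.87989
The odds of lactic acidosis are about 6.88 times as high in the metformin group.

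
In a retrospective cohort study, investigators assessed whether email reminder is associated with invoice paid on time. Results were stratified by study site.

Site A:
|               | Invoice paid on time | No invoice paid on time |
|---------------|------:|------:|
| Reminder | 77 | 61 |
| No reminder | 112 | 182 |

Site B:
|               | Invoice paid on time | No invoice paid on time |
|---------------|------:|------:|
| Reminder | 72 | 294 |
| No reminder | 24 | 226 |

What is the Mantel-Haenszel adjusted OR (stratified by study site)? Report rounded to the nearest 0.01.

2.16

OR_MH = Σ(aᵢdᵢ/nᵢ) / Σ(bᵢcᵢ/nᵢ), where nᵢ is the stratum total.
Stratum 1 (Site A): n = 432; a·d/n = 77·182/432 = 32.4398; b·c/n = 61·112/432 = 15.8148
Stratum 2 (Site B): n = 616; a·d/n = 72·226/616 = 26.4156; b·c/n = 294·24/616 = 11.4545
OR_MH = (32.4398 + 26.4156) / (15.8148 + 11.4545) = 58.8554 / 27.2694 = 2.15830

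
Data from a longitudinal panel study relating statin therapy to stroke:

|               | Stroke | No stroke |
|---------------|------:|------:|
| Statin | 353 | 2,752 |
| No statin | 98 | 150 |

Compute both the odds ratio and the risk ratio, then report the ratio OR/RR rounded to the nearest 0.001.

Cells: a = 353, b = 2752, c = 98, d = 150.
OR = (353·150)/(2752·98) = 52950/269696 = 0.19633
Risk in exposed = 353/3105 = 0.11369; risk in unexposed = 98/248 = 0.39516; RR = 0.28770
OR/RR = 0.19633 / 0.28770 = 0.68242
The outcome is not rare, so the OR lies further from 1 than the RR.

0.682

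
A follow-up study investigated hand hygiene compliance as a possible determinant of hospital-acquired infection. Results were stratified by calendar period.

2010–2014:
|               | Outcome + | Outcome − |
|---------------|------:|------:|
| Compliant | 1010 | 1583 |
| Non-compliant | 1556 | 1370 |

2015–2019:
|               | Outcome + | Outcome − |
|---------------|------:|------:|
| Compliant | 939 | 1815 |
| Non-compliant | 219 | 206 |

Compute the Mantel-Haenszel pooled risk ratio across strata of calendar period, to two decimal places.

RR_MH = Σ(aᵢ·n₀ᵢ/nᵢ) / Σ(cᵢ·n₁ᵢ/nᵢ), with n₁ᵢ = aᵢ+bᵢ (exposed), n₀ᵢ = cᵢ+dᵢ (unexposed), nᵢ = n₁ᵢ+n₀ᵢ.
Stratum 1 (2010–2014): n₁ = 2593, n₀ = 2926, n = 5519; a·n₀/n = 1010·2926/5519 = 535.4702; c·n₁/n = 1556·2593/5519 = 731.0578
Stratum 2 (2015–2019): n₁ = 2754, n₀ = 425, n = 3179; a·n₀/n = 939·425/3179 = 125.5348; c·n₁/n = 219·2754/3179 = 189.7219
RR_MH = (535.4702 + 125.5348) / (731.0578 + 189.7219) = 661.0050 / 920.7797 = 0.71788

0.72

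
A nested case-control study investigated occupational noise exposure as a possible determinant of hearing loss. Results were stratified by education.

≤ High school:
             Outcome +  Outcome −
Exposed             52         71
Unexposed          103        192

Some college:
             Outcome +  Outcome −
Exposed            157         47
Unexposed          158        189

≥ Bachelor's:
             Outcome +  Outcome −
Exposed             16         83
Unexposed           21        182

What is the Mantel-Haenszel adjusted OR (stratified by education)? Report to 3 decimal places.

2.378

OR_MH = Σ(aᵢdᵢ/nᵢ) / Σ(bᵢcᵢ/nᵢ), where nᵢ is the stratum total.
Stratum 1 (≤ High school): n = 418; a·d/n = 52·192/418 = 23.8852; b·c/n = 71·103/418 = 17.4952
Stratum 2 (Some college): n = 551; a·d/n = 157·189/551 = 53.8530; b·c/n = 47·158/551 = 13.4773
Stratum 3 (≥ Bachelor's): n = 302; a·d/n = 16·182/302 = 9.6424; b·c/n = 83·21/302 = 5.7715
OR_MH = (23.8852 + 53.8530 + 9.6424) / (17.4952 + 13.4773 + 5.7715) = 87.3805 / 36.7441 = 2.37809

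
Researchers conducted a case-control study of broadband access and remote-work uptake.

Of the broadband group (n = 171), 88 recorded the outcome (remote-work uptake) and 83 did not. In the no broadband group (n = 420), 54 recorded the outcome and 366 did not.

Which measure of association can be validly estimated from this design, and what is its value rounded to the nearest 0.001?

7.186

From the description: a = 88, b = 83, c = 54, d = 366.
This is a case-control study: participants were sampled on outcome status, so risks in the source population cannot be estimated directly — relative risk is not valid here. The odds ratio is the appropriate measure.
OR = (a·d)/(b·c) = (88 × 366) / (83 × 54) = 32208 / 4482 = 7.18608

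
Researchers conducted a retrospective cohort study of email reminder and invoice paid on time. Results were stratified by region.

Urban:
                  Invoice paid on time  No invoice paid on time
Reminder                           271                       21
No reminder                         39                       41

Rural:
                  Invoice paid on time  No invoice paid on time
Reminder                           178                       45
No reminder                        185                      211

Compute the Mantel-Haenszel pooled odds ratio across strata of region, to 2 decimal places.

OR_MH = Σ(aᵢdᵢ/nᵢ) / Σ(bᵢcᵢ/nᵢ), where nᵢ is the stratum total.
Stratum 1 (Urban): n = 372; a·d/n = 271·41/372 = 29.8683; b·c/n = 21·39/372 = 2.2016
Stratum 2 (Rural): n = 619; a·d/n = 178·211/619 = 60.6753; b·c/n = 45·185/619 = 13.4491
OR_MH = (29.8683 + 60.6753) / (2.2016 + 13.4491) = 90.5436 / 15.6507 = 5.78526

5.79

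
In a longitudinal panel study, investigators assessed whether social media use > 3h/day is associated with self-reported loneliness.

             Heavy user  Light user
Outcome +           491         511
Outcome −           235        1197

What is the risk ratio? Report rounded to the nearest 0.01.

2.26

Reading the table with exposure as columns: a = 491 (Heavy user, case), b = 235 (Heavy user, non-case), c = 511 (Light user, case), d = 1197.
Risk in exposed = 491/726 = 0.67631; risk in unexposed = 511/1708 = 0.29918.
RR = 0.67631 / 0.29918 = 2.26054
The risk among the exposed is 2.26 times that among the unexposed.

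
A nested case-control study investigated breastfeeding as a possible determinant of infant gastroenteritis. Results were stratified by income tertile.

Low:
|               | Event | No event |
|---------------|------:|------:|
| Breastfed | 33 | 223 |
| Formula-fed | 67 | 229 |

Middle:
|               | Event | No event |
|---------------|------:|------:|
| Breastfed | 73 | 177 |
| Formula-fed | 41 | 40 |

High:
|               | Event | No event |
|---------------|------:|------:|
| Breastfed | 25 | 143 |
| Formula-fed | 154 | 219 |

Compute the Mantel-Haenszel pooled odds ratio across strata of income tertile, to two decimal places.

0.36

OR_MH = Σ(aᵢdᵢ/nᵢ) / Σ(bᵢcᵢ/nᵢ), where nᵢ is the stratum total.
Stratum 1 (Low): n = 552; a·d/n = 33·229/552 = 13.6902; b·c/n = 223·67/552 = 27.0670
Stratum 2 (Middle): n = 331; a·d/n = 73·40/331 = 8.8218; b·c/n = 177·41/331 = 21.9245
Stratum 3 (High): n = 541; a·d/n = 25·219/541 = 10.1201; b·c/n = 143·154/541 = 40.7061
OR_MH = (13.6902 + 8.8218 + 10.1201) / (27.0670 + 21.9245 + 40.7061) = 32.6321 / 89.6976 = 0.36380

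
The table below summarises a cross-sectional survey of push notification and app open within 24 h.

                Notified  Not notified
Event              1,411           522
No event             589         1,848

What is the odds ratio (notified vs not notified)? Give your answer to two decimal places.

Reading the table with exposure as columns: a = 1411 (Notified, case), b = 589 (Notified, non-case), c = 522 (Not notified, case), d = 1848.
OR = (a·d)/(b·c) = (1411 × 1848) / (589 × 522) = 2607528 / 307458 = 8.48092
The odds of app open within 24 h are about 8.48 times as high in the notified group.

8.48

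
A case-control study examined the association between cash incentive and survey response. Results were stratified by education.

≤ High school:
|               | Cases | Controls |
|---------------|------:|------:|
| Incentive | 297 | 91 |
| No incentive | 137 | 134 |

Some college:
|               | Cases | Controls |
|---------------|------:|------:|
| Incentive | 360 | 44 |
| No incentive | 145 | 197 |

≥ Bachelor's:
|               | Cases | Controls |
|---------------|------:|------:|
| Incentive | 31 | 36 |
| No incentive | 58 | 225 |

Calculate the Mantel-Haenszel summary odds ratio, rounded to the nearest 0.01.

5.25

OR_MH = Σ(aᵢdᵢ/nᵢ) / Σ(bᵢcᵢ/nᵢ), where nᵢ is the stratum total.
Stratum 1 (≤ High school): n = 659; a·d/n = 297·134/659 = 60.3915; b·c/n = 91·137/659 = 18.9181
Stratum 2 (Some college): n = 746; a·d/n = 360·197/746 = 95.0670; b·c/n = 44·145/746 = 8.5523
Stratum 3 (≥ Bachelor's): n = 350; a·d/n = 31·225/350 = 19.9286; b·c/n = 36·58/350 = 5.9657
OR_MH = (60.3915 + 95.0670 + 19.9286) / (18.9181 + 8.5523 + 5.9657) = 175.3871 / 33.4361 = 5.24545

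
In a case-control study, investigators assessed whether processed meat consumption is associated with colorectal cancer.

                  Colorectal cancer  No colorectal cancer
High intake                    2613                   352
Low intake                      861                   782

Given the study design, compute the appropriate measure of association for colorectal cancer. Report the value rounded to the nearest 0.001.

Cells: a = 2613, b = 352, c = 861, d = 782.
This is a case-control study: participants were sampled on outcome status, so risks in the source population cannot be estimated directly — relative risk is not valid here. The odds ratio is the appropriate measure.
OR = (a·d)/(b·c) = (2613 × 782) / (352 × 861) = 2043366 / 303072 = 6.74218

6.742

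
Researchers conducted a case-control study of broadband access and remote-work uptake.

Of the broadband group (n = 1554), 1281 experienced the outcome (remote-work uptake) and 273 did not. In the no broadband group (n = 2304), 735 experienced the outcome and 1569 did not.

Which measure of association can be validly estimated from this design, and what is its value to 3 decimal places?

10.017

From the description: a = 1281, b = 273, c = 735, d = 1569.
This is a case-control study: participants were sampled on outcome status, so risks in the source population cannot be estimated directly — relative risk is not valid here. The odds ratio is the appropriate measure.
OR = (a·d)/(b·c) = (1281 × 1569) / (273 × 735) = 2009889 / 200655 = 10.01664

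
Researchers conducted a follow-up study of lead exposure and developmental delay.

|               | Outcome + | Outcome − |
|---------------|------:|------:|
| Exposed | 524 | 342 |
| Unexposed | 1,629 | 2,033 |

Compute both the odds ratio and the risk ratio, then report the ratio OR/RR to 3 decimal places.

1.406

Cells: a = 524, b = 342, c = 1629, d = 2033.
OR = (524·2033)/(342·1629) = 1065292/557118 = 1.91215
Risk in exposed = 524/866 = 0.60508; risk in unexposed = 1629/3662 = 0.44484; RR = 1.36022
OR/RR = 1.91215 / 1.36022 = 1.40576
The outcome is not rare, so the OR lies further from 1 than the RR.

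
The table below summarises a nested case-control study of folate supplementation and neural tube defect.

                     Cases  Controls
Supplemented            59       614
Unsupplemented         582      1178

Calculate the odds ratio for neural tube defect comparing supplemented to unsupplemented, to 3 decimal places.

Cells: a = 59, b = 614, c = 582, d = 1178.
OR = (a·d)/(b·c) = (59 × 1178) / (614 × 582) = 69502 / 357348 = 0.19449
Exposure is associated with lower odds of neural tube defect (OR = 0.19 < 1).

0.194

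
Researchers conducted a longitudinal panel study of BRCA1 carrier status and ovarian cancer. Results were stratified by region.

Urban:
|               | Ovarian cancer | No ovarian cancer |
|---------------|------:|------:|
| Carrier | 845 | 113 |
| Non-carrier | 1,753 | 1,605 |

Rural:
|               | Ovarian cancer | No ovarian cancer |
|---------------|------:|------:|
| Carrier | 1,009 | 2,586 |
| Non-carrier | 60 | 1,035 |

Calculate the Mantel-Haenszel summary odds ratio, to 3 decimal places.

6.798

OR_MH = Σ(aᵢdᵢ/nᵢ) / Σ(bᵢcᵢ/nᵢ), where nᵢ is the stratum total.
Stratum 1 (Urban): n = 4316; a·d/n = 845·1605/4316 = 314.2319; b·c/n = 113·1753/4316 = 45.8964
Stratum 2 (Rural): n = 4690; a·d/n = 1009·1035/4690 = 222.6684; b·c/n = 2586·60/4690 = 33.0832
OR_MH = (314.2319 + 222.6684) / (45.8964 + 33.0832) = 536.9004 / 78.9796 = 6.79796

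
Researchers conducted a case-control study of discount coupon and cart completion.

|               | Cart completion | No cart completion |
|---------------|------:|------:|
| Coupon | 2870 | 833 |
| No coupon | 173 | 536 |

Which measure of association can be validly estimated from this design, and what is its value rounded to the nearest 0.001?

10.675

Cells: a = 2870, b = 833, c = 173, d = 536.
This is a case-control study: participants were sampled on outcome status, so risks in the source population cannot be estimated directly — relative risk is not valid here. The odds ratio is the appropriate measure.
OR = (a·d)/(b·c) = (2870 × 536) / (833 × 173) = 1538320 / 144109 = 10.67470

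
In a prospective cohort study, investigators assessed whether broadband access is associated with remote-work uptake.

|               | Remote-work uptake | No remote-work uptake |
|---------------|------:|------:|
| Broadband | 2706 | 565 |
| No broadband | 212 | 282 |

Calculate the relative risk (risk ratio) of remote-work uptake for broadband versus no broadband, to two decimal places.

1.93

Cells: a = 2706, b = 565, c = 212, d = 282.
Risk in exposed = 2706/3271 = 0.82727; risk in unexposed = 212/494 = 0.42915.
RR = 0.82727 / 0.42915 = 1.92770
The risk among the exposed is 1.93 times that among the unexposed.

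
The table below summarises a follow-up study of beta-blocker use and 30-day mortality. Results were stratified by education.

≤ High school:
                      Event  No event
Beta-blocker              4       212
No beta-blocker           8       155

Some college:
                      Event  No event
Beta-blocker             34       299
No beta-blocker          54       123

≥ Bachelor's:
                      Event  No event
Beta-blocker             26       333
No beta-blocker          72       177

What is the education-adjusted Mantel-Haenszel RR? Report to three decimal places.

RR_MH = Σ(aᵢ·n₀ᵢ/nᵢ) / Σ(cᵢ·n₁ᵢ/nᵢ), with n₁ᵢ = aᵢ+bᵢ (exposed), n₀ᵢ = cᵢ+dᵢ (unexposed), nᵢ = n₁ᵢ+n₀ᵢ.
Stratum 1 (≤ High school): n₁ = 216, n₀ = 163, n = 379; a·n₀/n = 4·163/379 = 1.7203; c·n₁/n = 8·216/379 = 4.5594
Stratum 2 (Some college): n₁ = 333, n₀ = 177, n = 510; a·n₀/n = 34·177/510 = 11.8000; c·n₁/n = 54·333/510 = 35.2588
Stratum 3 (≥ Bachelor's): n₁ = 359, n₀ = 249, n = 608; a·n₀/n = 26·249/608 = 10.6480; c·n₁/n = 72·359/608 = 42.5132
RR_MH = (1.7203 + 11.8000 + 10.6480) / (4.5594 + 35.2588 + 42.5132) = 24.1683 / 82.3313 = 0.29355

0.294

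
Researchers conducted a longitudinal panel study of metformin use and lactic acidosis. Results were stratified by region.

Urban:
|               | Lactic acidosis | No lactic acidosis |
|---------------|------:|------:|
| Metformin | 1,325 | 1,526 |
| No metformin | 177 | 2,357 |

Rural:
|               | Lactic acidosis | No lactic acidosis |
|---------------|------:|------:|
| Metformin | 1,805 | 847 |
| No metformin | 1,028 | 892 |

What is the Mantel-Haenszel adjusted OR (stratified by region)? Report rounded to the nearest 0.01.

OR_MH = Σ(aᵢdᵢ/nᵢ) / Σ(bᵢcᵢ/nᵢ), where nᵢ is the stratum total.
Stratum 1 (Urban): n = 5385; a·d/n = 1325·2357/5385 = 579.9489; b·c/n = 1526·177/5385 = 50.1582
Stratum 2 (Rural): n = 4572; a·d/n = 1805·892/4572 = 352.1566; b·c/n = 847·1028/4572 = 190.4453
OR_MH = (579.9489 + 352.1566) / (50.1582 + 190.4453) = 932.1055 / 240.6035 = 3.87403

3.87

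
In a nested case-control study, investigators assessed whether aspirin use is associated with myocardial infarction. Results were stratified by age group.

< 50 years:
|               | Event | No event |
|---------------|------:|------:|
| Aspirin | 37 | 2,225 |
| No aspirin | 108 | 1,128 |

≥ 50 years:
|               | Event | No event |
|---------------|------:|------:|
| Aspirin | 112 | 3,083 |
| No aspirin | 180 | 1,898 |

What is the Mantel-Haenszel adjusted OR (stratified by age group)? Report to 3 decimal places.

0.300

OR_MH = Σ(aᵢdᵢ/nᵢ) / Σ(bᵢcᵢ/nᵢ), where nᵢ is the stratum total.
Stratum 1 (< 50 years): n = 3498; a·d/n = 37·1128/3498 = 11.9314; b·c/n = 2225·108/3498 = 68.6964
Stratum 2 (≥ 50 years): n = 5273; a·d/n = 112·1898/5273 = 40.3141; b·c/n = 3083·180/5273 = 105.2418
OR_MH = (11.9314 + 40.3141) / (68.6964 + 105.2418) = 52.2454 / 173.9382 = 0.30037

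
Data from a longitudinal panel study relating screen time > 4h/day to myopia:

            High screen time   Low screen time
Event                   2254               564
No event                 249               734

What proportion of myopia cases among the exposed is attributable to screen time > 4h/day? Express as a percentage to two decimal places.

Reading the table with exposure as columns: a = 2254 (High screen time, case), b = 249 (High screen time, non-case), c = 564 (Low screen time, case), d = 734.
Risk in exposed = 2254/2503 = 0.90052; risk in unexposed = 564/1298 = 0.43451.
RR = 0.90052/0.43451 = 2.07247
AR% = (RR − 1)/RR × 100 = (2.07247 − 1)/2.07247 × 100 = 51.7484%

51.75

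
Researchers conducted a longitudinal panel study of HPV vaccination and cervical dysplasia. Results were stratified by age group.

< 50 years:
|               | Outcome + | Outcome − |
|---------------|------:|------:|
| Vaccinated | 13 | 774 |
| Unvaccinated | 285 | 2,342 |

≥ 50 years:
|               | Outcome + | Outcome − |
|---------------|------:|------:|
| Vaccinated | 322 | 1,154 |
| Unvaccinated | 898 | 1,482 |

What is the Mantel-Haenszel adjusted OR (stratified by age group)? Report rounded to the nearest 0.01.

0.40

OR_MH = Σ(aᵢdᵢ/nᵢ) / Σ(bᵢcᵢ/nᵢ), where nᵢ is the stratum total.
Stratum 1 (< 50 years): n = 3414; a·d/n = 13·2342/3414 = 8.9180; b·c/n = 774·285/3414 = 64.6134
Stratum 2 (≥ 50 years): n = 3856; a·d/n = 322·1482/3856 = 123.7562; b·c/n = 1154·898/3856 = 268.7479
OR_MH = (8.9180 + 123.7562) / (64.6134 + 268.7479) = 132.6742 / 333.3613 = 0.39799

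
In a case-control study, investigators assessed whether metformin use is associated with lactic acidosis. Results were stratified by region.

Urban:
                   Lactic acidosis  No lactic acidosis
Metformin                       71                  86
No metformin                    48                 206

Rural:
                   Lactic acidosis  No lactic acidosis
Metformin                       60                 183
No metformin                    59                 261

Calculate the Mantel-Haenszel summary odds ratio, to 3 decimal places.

2.170

OR_MH = Σ(aᵢdᵢ/nᵢ) / Σ(bᵢcᵢ/nᵢ), where nᵢ is the stratum total.
Stratum 1 (Urban): n = 411; a·d/n = 71·206/411 = 35.5864; b·c/n = 86·48/411 = 10.0438
Stratum 2 (Rural): n = 563; a·d/n = 60·261/563 = 27.8153; b·c/n = 183·59/563 = 19.1776
OR_MH = (35.5864 + 27.8153) / (10.0438 + 19.1776) = 63.4017 / 29.2214 = 2.16970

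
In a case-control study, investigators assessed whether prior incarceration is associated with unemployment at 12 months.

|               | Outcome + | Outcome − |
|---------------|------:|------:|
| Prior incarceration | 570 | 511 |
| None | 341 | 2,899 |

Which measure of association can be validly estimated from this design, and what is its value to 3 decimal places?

Cells: a = 570, b = 511, c = 341, d = 2899.
This is a case-control study: participants were sampled on outcome status, so risks in the source population cannot be estimated directly — relative risk is not valid here. The odds ratio is the appropriate measure.
OR = (a·d)/(b·c) = (570 × 2899) / (511 × 341) = 1652430 / 174251 = 9.48304

9.483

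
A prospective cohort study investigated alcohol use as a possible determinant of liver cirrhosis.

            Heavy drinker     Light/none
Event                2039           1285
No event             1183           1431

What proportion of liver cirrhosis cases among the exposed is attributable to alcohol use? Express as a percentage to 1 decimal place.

25.2

Reading the table with exposure as columns: a = 2039 (Heavy drinker, case), b = 1183 (Heavy drinker, non-case), c = 1285 (Light/none, case), d = 1431.
Risk in exposed = 2039/3222 = 0.63284; risk in unexposed = 1285/2716 = 0.47312.
RR = 0.63284/0.47312 = 1.33758
AR% = (RR − 1)/RR × 100 = (1.33758 − 1)/1.33758 × 100 = 25.2379%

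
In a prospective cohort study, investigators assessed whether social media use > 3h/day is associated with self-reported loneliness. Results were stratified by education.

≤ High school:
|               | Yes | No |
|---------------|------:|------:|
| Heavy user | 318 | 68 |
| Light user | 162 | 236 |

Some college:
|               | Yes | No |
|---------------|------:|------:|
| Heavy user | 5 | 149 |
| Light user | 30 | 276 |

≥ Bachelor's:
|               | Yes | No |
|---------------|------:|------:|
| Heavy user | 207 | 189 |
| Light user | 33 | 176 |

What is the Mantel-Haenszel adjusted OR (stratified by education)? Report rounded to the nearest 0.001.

OR_MH = Σ(aᵢdᵢ/nᵢ) / Σ(bᵢcᵢ/nᵢ), where nᵢ is the stratum total.
Stratum 1 (≤ High school): n = 784; a·d/n = 318·236/784 = 95.7245; b·c/n = 68·162/784 = 14.0510
Stratum 2 (Some college): n = 460; a·d/n = 5·276/460 = 3.0000; b·c/n = 149·30/460 = 9.7174
Stratum 3 (≥ Bachelor's): n = 605; a·d/n = 207·176/605 = 60.2182; b·c/n = 189·33/605 = 10.3091
OR_MH = (95.7245 + 3.0000 + 60.2182) / (14.0510 + 9.7174 + 10.3091) = 158.9427 / 34.0775 = 4.66415

4.664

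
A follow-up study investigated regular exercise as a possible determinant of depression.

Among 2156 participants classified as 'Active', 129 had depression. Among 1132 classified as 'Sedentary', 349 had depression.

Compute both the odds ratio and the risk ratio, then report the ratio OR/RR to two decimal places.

0.74

From the description: a = 129, b = 2027, c = 349, d = 783.
OR = (129·783)/(2027·349) = 101007/707423 = 0.14278
Risk in exposed = 129/2156 = 0.05983; risk in unexposed = 349/1132 = 0.30830; RR = 0.19407
OR/RR = 0.14278 / 0.19407 = 0.73572
The outcome is not rare, so the OR lies further from 1 than the RR.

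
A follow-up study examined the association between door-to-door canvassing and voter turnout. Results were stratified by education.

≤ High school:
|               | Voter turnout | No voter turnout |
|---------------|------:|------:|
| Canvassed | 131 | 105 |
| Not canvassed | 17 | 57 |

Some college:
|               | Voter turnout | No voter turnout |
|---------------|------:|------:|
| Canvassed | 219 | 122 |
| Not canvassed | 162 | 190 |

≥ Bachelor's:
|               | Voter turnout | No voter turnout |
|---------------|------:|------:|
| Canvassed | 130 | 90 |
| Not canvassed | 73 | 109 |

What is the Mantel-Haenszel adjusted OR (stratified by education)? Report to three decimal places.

2.358

OR_MH = Σ(aᵢdᵢ/nᵢ) / Σ(bᵢcᵢ/nᵢ), where nᵢ is the stratum total.
Stratum 1 (≤ High school): n = 310; a·d/n = 131·57/310 = 24.0871; b·c/n = 105·17/310 = 5.7581
Stratum 2 (Some college): n = 693; a·d/n = 219·190/693 = 60.0433; b·c/n = 122·162/693 = 28.5195
Stratum 3 (≥ Bachelor's): n = 402; a·d/n = 130·109/402 = 35.2488; b·c/n = 90·73/402 = 16.3433
OR_MH = (24.0871 + 60.0433 + 35.2488) / (5.7581 + 28.5195 + 16.3433) = 119.3791 / 50.6208 = 2.35830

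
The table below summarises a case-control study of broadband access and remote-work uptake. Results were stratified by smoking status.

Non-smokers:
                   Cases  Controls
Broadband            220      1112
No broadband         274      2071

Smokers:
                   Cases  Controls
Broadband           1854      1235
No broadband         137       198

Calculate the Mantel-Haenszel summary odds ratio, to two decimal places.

1.75

OR_MH = Σ(aᵢdᵢ/nᵢ) / Σ(bᵢcᵢ/nᵢ), where nᵢ is the stratum total.
Stratum 1 (Non-smokers): n = 3677; a·d/n = 220·2071/3677 = 123.9108; b·c/n = 1112·274/3677 = 82.8632
Stratum 2 (Smokers): n = 3424; a·d/n = 1854·198/3424 = 107.2114; b·c/n = 1235·137/3424 = 49.4144
OR_MH = (123.9108 + 107.2114) / (82.8632 + 49.4144) = 231.1222 / 132.2776 = 1.74725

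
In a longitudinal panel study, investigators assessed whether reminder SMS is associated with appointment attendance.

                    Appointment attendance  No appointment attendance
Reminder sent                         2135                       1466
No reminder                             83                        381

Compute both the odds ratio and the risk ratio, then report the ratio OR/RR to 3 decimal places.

Cells: a = 2135, b = 1466, c = 83, d = 381.
OR = (2135·381)/(1466·83) = 813435/121678 = 6.68514
Risk in exposed = 2135/3601 = 0.59289; risk in unexposed = 83/464 = 0.17888; RR = 3.31447
OR/RR = 6.68514 / 3.31447 = 2.01695
The outcome is not rare, so the OR lies further from 1 than the RR.

2.017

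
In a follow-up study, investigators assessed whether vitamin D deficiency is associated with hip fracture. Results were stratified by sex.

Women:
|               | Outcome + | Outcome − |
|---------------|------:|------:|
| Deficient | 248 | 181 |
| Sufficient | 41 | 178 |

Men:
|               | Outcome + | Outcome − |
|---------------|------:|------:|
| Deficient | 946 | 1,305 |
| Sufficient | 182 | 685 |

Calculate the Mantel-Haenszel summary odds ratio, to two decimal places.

3.15

OR_MH = Σ(aᵢdᵢ/nᵢ) / Σ(bᵢcᵢ/nᵢ), where nᵢ is the stratum total.
Stratum 1 (Women): n = 648; a·d/n = 248·178/648 = 68.1235; b·c/n = 181·41/648 = 11.4522
Stratum 2 (Men): n = 3118; a·d/n = 946·685/3118 = 207.8287; b·c/n = 1305·182/3118 = 76.1738
OR_MH = (68.1235 + 207.8287) / (11.4522 + 76.1738) = 275.9522 / 87.6260 = 3.14920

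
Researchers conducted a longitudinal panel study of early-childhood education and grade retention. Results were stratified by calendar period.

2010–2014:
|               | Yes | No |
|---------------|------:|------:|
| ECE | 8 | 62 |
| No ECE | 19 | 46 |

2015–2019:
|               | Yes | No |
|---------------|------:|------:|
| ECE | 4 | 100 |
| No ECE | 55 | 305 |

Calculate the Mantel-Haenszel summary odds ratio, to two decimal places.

OR_MH = Σ(aᵢdᵢ/nᵢ) / Σ(bᵢcᵢ/nᵢ), where nᵢ is the stratum total.
Stratum 1 (2010–2014): n = 135; a·d/n = 8·46/135 = 2.7259; b·c/n = 62·19/135 = 8.7259
Stratum 2 (2015–2019): n = 464; a·d/n = 4·305/464 = 2.6293; b·c/n = 100·55/464 = 11.8534
OR_MH = (2.7259 + 2.6293) / (8.7259 + 11.8534) = 5.3552 / 20.5794 = 0.26022

0.26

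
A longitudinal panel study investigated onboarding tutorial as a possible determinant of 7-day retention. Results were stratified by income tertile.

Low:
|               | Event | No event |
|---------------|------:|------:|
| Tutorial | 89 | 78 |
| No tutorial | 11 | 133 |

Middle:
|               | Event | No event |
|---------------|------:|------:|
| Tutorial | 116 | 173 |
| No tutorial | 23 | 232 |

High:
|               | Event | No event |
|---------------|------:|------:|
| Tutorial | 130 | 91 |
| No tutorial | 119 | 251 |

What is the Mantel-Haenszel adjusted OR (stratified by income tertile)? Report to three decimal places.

OR_MH = Σ(aᵢdᵢ/nᵢ) / Σ(bᵢcᵢ/nᵢ), where nᵢ is the stratum total.
Stratum 1 (Low): n = 311; a·d/n = 89·133/311 = 38.0611; b·c/n = 78·11/311 = 2.7588
Stratum 2 (Middle): n = 544; a·d/n = 116·232/544 = 49.4706; b·c/n = 173·23/544 = 7.3143
Stratum 3 (High): n = 591; a·d/n = 130·251/591 = 55.2115; b·c/n = 91·119/591 = 18.3232
OR_MH = (38.0611 + 49.4706 + 55.2115) / (2.7588 + 7.3143 + 18.3232) = 142.7432 / 28.3964 = 5.02681

5.027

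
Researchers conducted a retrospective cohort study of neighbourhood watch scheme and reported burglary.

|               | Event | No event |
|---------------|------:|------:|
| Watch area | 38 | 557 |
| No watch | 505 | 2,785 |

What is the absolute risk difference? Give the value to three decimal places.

Cells: a = 38, b = 557, c = 505, d = 2785.
Risk in exposed = 38/595 = 0.063866; risk in unexposed = 505/3290 = 0.153495.
Risk difference = 0.063866 − 0.153495 = -0.089630

-0.090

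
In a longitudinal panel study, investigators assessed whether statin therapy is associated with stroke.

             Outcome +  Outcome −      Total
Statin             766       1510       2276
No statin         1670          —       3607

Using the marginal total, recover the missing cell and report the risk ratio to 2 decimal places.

0.73

The missing cell is in the unexposed row: 3607 − 1670 = 1937.
So a = 766, b = 1510, c = 1670, d = 1937.
RR = [a/(a+b)] / [c/(c+d)] = (766/2276) / (1670/3607) = 0.33656/0.46299 = 0.72692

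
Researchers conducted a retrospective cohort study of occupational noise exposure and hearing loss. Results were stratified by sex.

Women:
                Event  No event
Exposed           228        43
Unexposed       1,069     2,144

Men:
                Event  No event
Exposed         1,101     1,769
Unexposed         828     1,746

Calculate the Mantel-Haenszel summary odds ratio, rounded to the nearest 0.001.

1.748

OR_MH = Σ(aᵢdᵢ/nᵢ) / Σ(bᵢcᵢ/nᵢ), where nᵢ is the stratum total.
Stratum 1 (Women): n = 3484; a·d/n = 228·2144/3484 = 140.3077; b·c/n = 43·1069/3484 = 13.1937
Stratum 2 (Men): n = 5444; a·d/n = 1101·1746/5444 = 353.1128; b·c/n = 1769·828/5444 = 269.0544
OR_MH = (140.3077 + 353.1128) / (13.1937 + 269.0544) = 493.4205 / 282.2481 = 1.74818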